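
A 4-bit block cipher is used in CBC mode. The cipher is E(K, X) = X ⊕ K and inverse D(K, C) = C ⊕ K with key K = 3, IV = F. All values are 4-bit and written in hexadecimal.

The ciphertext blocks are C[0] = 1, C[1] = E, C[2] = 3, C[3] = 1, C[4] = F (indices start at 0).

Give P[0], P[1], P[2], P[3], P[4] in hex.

P[0] = D, P[1] = C, P[2] = E, P[3] = 1, P[4] = D

CBC decryption: P_i = D(K, C_i) ⊕ C_{i−1}, with C_{−1} = IV.
P[0]: D(K, 1) = 2; 2 ⊕ F = D.
P[1]: D(K, E) = D; D ⊕ 1 = C.
P[2]: D(K, 3) = 0; 0 ⊕ E = E.
P[3]: D(K, 1) = 2; 2 ⊕ 3 = 1.
P[4]: D(K, F) = C; C ⊕ 1 = D.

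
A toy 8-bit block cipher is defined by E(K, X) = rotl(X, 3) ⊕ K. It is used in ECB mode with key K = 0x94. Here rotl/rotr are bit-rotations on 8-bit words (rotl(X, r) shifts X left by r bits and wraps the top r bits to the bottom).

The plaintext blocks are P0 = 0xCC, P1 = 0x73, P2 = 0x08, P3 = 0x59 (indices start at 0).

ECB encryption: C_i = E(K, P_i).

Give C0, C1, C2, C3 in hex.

C0: E(K, 0xCC) = 0xF2.
C1: E(K, 0x73) = 0x0F.
C2: E(K, 0x08) = 0xD4.
C3: E(K, 0x59) = 0x5E.

C0 = 0xF2, C1 = 0x0F, C2 = 0xD4, C3 = 0x5E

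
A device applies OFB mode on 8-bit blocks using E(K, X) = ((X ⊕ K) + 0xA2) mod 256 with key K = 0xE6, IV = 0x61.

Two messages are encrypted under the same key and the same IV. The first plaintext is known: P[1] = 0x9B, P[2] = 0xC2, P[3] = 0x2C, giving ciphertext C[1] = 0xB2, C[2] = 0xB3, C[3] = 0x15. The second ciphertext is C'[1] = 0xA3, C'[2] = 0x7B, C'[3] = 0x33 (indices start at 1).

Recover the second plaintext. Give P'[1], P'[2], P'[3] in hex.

P'[1] = 0x8A, P'[2] = 0x0A, P'[3] = 0x0A

In OFB with a reused IV, both messages share the same keystream S_i, so C_i ⊕ C'_i = P_i ⊕ P'_i and thus P'_i = P_i ⊕ C_i ⊕ C'_i.
P'[1]: 0x9B ⊕ 0xB2 ⊕ 0xA3 = 0x8A.
P'[2]: 0xC2 ⊕ 0xB3 ⊕ 0x7B = 0x0A.
P'[3]: 0x2C ⊕ 0x15 ⊕ 0x33 = 0x0A.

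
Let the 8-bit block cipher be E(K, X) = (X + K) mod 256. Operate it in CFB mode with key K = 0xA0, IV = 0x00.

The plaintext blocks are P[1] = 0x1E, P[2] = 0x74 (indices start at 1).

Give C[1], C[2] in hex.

C[1] = 0xBE, C[2] = 0x2A

CFB encryption: C_i = P_i ⊕ E(K, C_{i−1}), with C_{0} = IV.
C[1]: E(K, 0x00) = 0xA0; 0x1E ⊕ 0xA0 = 0xBE.
C[2]: E(K, 0xBE) = 0x5E; 0x74 ⊕ 0x5E = 0x2A.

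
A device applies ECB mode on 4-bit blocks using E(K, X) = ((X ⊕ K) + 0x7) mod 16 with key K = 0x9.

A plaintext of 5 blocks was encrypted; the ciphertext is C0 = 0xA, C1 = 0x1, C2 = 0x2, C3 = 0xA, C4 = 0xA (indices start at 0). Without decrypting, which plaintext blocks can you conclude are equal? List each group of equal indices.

ECB encrypts each block independently with the same key, so equal ciphertext blocks imply equal plaintext blocks.
C0 = C3 = C4 = 0xA, so P0 = P3 = P4.

P0 = P3 = P4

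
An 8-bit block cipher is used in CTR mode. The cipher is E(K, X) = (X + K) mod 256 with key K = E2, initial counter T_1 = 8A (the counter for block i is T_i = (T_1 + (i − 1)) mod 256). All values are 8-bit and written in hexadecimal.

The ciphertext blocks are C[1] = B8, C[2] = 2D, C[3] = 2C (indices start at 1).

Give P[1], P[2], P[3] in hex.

P[1] = D4, P[2] = 40, P[3] = 42

CTR decryption: S_i = E(K, T_i) where T_i is the counter for block i; P_i = C_i ⊕ S_i.
P[1]: T = 8A, S = E(K, T) = 6C; B8 ⊕ 6C = D4.
P[2]: T = 8B, S = E(K, T) = 6D; 2D ⊕ 6D = 40.
P[3]: T = 8C, S = E(K, T) = 6E; 2C ⊕ 6E = 42.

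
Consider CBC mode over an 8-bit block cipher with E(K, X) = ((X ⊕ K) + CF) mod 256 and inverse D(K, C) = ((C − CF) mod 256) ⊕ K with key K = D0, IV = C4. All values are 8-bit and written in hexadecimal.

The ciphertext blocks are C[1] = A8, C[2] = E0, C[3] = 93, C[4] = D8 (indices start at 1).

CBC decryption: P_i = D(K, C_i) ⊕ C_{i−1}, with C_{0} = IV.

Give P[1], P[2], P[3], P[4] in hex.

P[1] = CD, P[2] = 69, P[3] = F4, P[4] = 4A

P[1]: D(K, A8) = 09; 09 ⊕ C4 = CD.
P[2]: D(K, E0) = C1; C1 ⊕ A8 = 69.
P[3]: D(K, 93) = 14; 14 ⊕ E0 = F4.
P[4]: D(K, D8) = D9; D9 ⊕ 93 = 4A.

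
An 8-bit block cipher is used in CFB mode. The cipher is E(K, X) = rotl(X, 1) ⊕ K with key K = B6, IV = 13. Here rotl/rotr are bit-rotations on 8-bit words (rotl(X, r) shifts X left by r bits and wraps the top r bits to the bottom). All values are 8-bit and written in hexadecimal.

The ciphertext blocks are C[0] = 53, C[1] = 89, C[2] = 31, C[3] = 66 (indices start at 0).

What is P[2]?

P[2] = 94

CFB decryption: P_i = C_i ⊕ E(K, C_{i−1}), with C_{−1} = IV.
P[2]: E(K, 89) = A5; 31 ⊕ A5 = 94.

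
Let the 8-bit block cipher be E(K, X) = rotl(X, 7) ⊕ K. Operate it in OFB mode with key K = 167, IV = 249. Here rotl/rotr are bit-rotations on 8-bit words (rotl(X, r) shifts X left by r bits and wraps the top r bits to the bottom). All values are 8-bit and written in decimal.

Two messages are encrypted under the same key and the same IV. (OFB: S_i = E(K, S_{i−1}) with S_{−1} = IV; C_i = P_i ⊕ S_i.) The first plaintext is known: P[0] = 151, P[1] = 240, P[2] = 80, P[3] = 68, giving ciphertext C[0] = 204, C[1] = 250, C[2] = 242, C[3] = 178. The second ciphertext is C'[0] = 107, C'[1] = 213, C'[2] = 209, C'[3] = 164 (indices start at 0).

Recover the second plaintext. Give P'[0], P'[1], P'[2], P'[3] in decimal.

P'[0] = 48, P'[1] = 223, P'[2] = 115, P'[3] = 82

In OFB with a reused IV, both messages share the same keystream S_i, so C_i ⊕ C'_i = P_i ⊕ P'_i and thus P'_i = P_i ⊕ C_i ⊕ C'_i.
P'[0]: 151 ⊕ 204 ⊕ 107 = 48.
P'[1]: 240 ⊕ 250 ⊕ 213 = 223.
P'[2]: 80 ⊕ 242 ⊕ 209 = 115.
P'[3]: 68 ⊕ 178 ⊕ 164 = 82.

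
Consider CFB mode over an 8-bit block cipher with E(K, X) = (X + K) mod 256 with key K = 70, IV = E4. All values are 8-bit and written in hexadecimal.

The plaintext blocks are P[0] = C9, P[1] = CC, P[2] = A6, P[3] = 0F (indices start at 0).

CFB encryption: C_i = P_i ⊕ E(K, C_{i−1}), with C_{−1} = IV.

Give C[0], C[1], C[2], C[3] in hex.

C[0] = 9D, C[1] = C1, C[2] = 97, C[3] = 08

C[0]: E(K, E4) = 54; C9 ⊕ 54 = 9D.
C[1]: E(K, 9D) = 0D; CC ⊕ 0D = C1.
C[2]: E(K, C1) = 31; A6 ⊕ 31 = 97.
C[3]: E(K, 97) = 07; 0F ⊕ 07 = 08.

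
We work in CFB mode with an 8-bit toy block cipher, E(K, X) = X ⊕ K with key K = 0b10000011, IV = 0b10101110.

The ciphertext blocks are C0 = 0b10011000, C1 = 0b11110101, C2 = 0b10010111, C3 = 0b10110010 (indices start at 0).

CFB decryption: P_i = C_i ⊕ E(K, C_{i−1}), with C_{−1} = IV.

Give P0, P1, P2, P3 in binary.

P0: E(K, 0b10101110) = 0b00101101; 0b10011000 ⊕ 0b00101101 = 0b10110101.
P1: E(K, 0b10011000) = 0b00011011; 0b11110101 ⊕ 0b00011011 = 0b11101110.
P2: E(K, 0b11110101) = 0b01110110; 0b10010111 ⊕ 0b01110110 = 0b11100001.
P3: E(K, 0b10010111) = 0b00010100; 0b10110010 ⊕ 0b00010100 = 0b10100110.

P0 = 0b10110101, P1 = 0b11101110, P2 = 0b11100001, P3 = 0b10100110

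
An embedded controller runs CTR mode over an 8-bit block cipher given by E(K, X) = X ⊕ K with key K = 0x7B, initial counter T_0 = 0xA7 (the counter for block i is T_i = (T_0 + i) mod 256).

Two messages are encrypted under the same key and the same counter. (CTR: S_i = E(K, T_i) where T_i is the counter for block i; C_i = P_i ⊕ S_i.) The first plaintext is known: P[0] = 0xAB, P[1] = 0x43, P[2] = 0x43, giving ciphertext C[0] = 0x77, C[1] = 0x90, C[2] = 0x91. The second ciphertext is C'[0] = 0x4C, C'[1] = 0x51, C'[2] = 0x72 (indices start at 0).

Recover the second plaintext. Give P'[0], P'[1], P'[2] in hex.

P'[0] = 0x90, P'[1] = 0x82, P'[2] = 0xA0

In CTR with a reused counter, both messages share the same keystream S_i, so C_i ⊕ C'_i = P_i ⊕ P'_i and thus P'_i = P_i ⊕ C_i ⊕ C'_i.
P'[0]: 0xAB ⊕ 0x77 ⊕ 0x4C = 0x90.
P'[1]: 0x43 ⊕ 0x90 ⊕ 0x51 = 0x82.
P'[2]: 0x43 ⊕ 0x91 ⊕ 0x72 = 0xA0.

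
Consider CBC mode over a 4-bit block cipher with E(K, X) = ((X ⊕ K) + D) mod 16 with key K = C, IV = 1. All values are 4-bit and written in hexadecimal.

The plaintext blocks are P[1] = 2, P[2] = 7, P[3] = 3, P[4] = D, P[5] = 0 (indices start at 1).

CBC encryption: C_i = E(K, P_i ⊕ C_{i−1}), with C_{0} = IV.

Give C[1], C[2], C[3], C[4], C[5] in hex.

C[1] = C, C[2] = 4, C[3] = 8, C[4] = 6, C[5] = 7

C[1]: P[1] ⊕ 1 = 3; E(K, 3) = C.
C[2]: P[2] ⊕ C = B; E(K, B) = 4.
C[3]: P[3] ⊕ 4 = 7; E(K, 7) = 8.
C[4]: P[4] ⊕ 8 = 5; E(K, 5) = 6.
C[5]: P[5] ⊕ 6 = 6; E(K, 6) = 7.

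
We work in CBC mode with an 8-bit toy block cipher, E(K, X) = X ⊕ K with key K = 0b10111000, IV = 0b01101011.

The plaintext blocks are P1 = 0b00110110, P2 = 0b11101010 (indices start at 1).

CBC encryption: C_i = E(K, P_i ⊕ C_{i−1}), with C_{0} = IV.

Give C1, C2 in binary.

C1: P1 ⊕ 0b01101011 = 0b01011101; E(K, 0b01011101) = 0b11100101.
C2: P2 ⊕ 0b11100101 = 0b00001111; E(K, 0b00001111) = 0b10110111.

C1 = 0b11100101, C2 = 0b10110111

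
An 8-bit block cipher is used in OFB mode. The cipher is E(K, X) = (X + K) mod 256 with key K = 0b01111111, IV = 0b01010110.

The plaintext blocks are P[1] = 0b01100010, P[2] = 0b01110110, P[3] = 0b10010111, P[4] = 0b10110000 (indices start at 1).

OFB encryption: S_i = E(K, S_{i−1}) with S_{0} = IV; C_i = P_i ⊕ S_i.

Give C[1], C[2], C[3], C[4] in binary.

C[1]: S = E(K, 0b01010110) = 0b11010101; 0b01100010 ⊕ 0b11010101 = 0b10110111.
C[2]: S = E(K, 0b11010101) = 0b01010100; 0b01110110 ⊕ 0b01010100 = 0b00100010.
C[3]: S = E(K, 0b01010100) = 0b11010011; 0b10010111 ⊕ 0b11010011 = 0b01000100.
C[4]: S = E(K, 0b11010011) = 0b01010010; 0b10110000 ⊕ 0b01010010 = 0b11100010.

C[1] = 0b10110111, C[2] = 0b00100010, C[3] = 0b01000100, C[4] = 0b11100010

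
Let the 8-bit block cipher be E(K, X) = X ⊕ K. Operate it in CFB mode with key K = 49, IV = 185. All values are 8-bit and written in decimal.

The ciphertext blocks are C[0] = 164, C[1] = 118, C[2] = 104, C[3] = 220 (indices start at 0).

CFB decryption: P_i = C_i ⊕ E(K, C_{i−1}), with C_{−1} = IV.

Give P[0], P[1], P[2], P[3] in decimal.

P[0]: E(K, 185) = 136; 164 ⊕ 136 = 44.
P[1]: E(K, 164) = 149; 118 ⊕ 149 = 227.
P[2]: E(K, 118) = 71; 104 ⊕ 71 = 47.
P[3]: E(K, 104) = 89; 220 ⊕ 89 = 133.

P[0] = 44, P[1] = 227, P[2] = 47, P[3] = 133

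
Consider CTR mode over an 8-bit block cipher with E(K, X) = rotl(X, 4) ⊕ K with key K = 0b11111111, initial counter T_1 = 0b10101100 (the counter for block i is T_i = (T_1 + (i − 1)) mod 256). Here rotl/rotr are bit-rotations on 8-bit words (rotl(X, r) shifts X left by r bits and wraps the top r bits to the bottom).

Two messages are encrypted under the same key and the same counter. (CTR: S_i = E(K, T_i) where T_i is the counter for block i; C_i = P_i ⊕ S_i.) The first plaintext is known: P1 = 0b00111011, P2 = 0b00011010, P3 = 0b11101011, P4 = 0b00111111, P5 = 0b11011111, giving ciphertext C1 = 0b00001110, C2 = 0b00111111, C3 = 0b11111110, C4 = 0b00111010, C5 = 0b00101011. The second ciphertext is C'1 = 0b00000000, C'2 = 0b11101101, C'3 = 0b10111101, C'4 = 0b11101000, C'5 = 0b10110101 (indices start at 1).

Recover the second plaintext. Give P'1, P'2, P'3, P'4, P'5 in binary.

P'1 = 0b00110101, P'2 = 0b11001000, P'3 = 0b10101000, P'4 = 0b11101101, P'5 = 0b01000001

In CTR with a reused counter, both messages share the same keystream S_i, so C_i ⊕ C'_i = P_i ⊕ P'_i and thus P'_i = P_i ⊕ C_i ⊕ C'_i.
P'1: 0b00111011 ⊕ 0b00001110 ⊕ 0b00000000 = 0b00110101.
P'2: 0b00011010 ⊕ 0b00111111 ⊕ 0b11101101 = 0b11001000.
P'3: 0b11101011 ⊕ 0b11111110 ⊕ 0b10111101 = 0b10101000.
P'4: 0b00111111 ⊕ 0b00111010 ⊕ 0b11101000 = 0b11101101.
P'5: 0b11011111 ⊕ 0b00101011 ⊕ 0b10110101 = 0b01000001.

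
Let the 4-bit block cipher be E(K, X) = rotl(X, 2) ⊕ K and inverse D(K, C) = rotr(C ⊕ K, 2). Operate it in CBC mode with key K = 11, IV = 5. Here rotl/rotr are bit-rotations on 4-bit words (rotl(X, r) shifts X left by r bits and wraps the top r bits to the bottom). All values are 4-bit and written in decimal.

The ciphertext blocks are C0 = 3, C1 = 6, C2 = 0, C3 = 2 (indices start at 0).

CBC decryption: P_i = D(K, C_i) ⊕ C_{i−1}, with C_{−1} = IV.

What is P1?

P1: D(K, 6) = 7; 7 ⊕ 3 = 4.

P1 = 4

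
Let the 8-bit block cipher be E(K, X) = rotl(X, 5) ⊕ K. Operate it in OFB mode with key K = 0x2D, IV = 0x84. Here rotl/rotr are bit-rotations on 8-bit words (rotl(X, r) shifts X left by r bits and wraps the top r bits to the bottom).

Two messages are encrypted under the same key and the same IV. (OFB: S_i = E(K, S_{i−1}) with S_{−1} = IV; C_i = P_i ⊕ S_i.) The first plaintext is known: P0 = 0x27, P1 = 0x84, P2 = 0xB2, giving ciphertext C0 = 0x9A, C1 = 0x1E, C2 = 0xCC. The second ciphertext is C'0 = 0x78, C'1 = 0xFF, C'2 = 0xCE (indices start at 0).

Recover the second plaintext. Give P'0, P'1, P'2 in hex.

P'0 = 0xC5, P'1 = 0x65, P'2 = 0xB0

In OFB with a reused IV, both messages share the same keystream S_i, so C_i ⊕ C'_i = P_i ⊕ P'_i and thus P'_i = P_i ⊕ C_i ⊕ C'_i.
P'0: 0x27 ⊕ 0x9A ⊕ 0x78 = 0xC5.
P'1: 0x84 ⊕ 0x1E ⊕ 0xFF = 0x65.
P'2: 0xB2 ⊕ 0xCC ⊕ 0xCE = 0xB0.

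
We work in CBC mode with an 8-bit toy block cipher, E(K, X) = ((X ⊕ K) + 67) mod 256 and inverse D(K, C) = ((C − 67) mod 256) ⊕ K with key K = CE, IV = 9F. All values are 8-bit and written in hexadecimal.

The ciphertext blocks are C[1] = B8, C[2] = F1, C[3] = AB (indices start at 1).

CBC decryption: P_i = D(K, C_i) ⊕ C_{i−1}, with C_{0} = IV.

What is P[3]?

P[3] = 7B

P[3]: D(K, AB) = 8A; 8A ⊕ F1 = 7B.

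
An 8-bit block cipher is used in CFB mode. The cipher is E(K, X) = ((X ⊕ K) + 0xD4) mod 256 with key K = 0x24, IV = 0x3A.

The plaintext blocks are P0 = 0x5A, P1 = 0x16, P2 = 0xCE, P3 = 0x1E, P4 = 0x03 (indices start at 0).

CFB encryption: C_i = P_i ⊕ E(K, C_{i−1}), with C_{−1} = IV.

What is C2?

C2 = 0xE8

C0: E(K, 0x3A) = 0xF2; 0x5A ⊕ 0xF2 = 0xA8.
C1: E(K, 0xA8) = 0x60; 0x16 ⊕ 0x60 = 0x76.
C2: E(K, 0x76) = 0x26; 0xCE ⊕ 0x26 = 0xE8.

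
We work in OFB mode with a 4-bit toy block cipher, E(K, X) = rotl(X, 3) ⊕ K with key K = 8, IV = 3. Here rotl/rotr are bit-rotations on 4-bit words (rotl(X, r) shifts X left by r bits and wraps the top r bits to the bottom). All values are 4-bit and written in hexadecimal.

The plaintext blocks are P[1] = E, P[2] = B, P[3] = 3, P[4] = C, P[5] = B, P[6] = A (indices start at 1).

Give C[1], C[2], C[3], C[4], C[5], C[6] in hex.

C[1] = F, C[2] = B, C[3] = B, C[4] = 0, C[5] = 5, C[6] = 5

OFB encryption: S_i = E(K, S_{i−1}) with S_{0} = IV; C_i = P_i ⊕ S_i.
C[1]: S = E(K, 3) = 1; E ⊕ 1 = F.
C[2]: S = E(K, 1) = 0; B ⊕ 0 = B.
C[3]: S = E(K, 0) = 8; 3 ⊕ 8 = B.
C[4]: S = E(K, 8) = C; C ⊕ C = 0.
C[5]: S = E(K, C) = E; B ⊕ E = 5.
C[6]: S = E(K, E) = F; A ⊕ F = 5.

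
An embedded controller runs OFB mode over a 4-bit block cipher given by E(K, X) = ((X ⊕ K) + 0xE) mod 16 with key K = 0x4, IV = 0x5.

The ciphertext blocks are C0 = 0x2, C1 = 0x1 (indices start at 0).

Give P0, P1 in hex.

OFB decryption: S_i = E(K, S_{i−1}) with S_{−1} = IV; P_i = C_i ⊕ S_i.
P0: S = E(K, 0x5) = 0xF; 0x2 ⊕ 0xF = 0xD.
P1: S = E(K, 0xF) = 0x9; 0x1 ⊕ 0x9 = 0x8.

P0 = 0xD, P1 = 0x8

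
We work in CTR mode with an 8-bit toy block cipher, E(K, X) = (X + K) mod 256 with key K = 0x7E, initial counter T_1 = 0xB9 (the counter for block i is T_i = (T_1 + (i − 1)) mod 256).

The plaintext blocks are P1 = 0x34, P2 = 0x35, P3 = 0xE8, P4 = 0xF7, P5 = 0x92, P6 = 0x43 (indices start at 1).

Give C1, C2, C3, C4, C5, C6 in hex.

CTR encryption: S_i = E(K, T_i) where T_i is the counter for block i; C_i = P_i ⊕ S_i.
C1: T = 0xB9, S = E(K, T) = 0x37; 0x34 ⊕ 0x37 = 0x03.
C2: T = 0xBA, S = E(K, T) = 0x38; 0x35 ⊕ 0x38 = 0x0D.
C3: T = 0xBB, S = E(K, T) = 0x39; 0xE8 ⊕ 0x39 = 0xD1.
C4: T = 0xBC, S = E(K, T) = 0x3A; 0xF7 ⊕ 0x3A = 0xCD.
C5: T = 0xBD, S = E(K, T) = 0x3B; 0x92 ⊕ 0x3B = 0xA9.
C6: T = 0xBE, S = E(K, T) = 0x3C; 0x43 ⊕ 0x3C = 0x7F.

C1 = 0x03, C2 = 0x0D, C3 = 0xD1, C4 = 0xCD, C5 = 0xA9, C6 = 0x7F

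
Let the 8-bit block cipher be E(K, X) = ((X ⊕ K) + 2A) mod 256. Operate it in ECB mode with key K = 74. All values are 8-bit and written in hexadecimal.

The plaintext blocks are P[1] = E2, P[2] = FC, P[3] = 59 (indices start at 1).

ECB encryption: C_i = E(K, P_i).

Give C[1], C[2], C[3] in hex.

C[1] = C0, C[2] = B2, C[3] = 57

C[1]: E(K, E2) = C0.
C[2]: E(K, FC) = B2.
C[3]: E(K, 59) = 57.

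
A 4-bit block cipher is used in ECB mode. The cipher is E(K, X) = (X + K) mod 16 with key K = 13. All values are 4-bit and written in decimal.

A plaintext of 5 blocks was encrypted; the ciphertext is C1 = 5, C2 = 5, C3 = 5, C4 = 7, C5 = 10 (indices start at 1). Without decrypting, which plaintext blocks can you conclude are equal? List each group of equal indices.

P1 = P2 = P3

ECB encrypts each block independently with the same key, so equal ciphertext blocks imply equal plaintext blocks.
C1 = C2 = C3 = 5, so P1 = P2 = P3.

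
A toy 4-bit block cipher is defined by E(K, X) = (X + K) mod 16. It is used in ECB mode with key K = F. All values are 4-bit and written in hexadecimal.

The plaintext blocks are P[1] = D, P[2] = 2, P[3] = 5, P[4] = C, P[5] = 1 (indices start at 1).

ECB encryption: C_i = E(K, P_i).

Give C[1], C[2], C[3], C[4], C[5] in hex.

C[1] = C, C[2] = 1, C[3] = 4, C[4] = B, C[5] = 0

C[1]: E(K, D) = C.
C[2]: E(K, 2) = 1.
C[3]: E(K, 5) = 4.
C[4]: E(K, C) = B.
C[5]: E(K, 1) = 0.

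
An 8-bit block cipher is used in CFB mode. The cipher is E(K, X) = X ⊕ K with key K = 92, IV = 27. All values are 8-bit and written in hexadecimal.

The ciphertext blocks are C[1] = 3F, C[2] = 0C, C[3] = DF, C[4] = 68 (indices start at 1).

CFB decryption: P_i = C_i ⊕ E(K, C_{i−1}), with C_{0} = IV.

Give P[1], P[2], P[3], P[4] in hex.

P[1] = 8A, P[2] = A1, P[3] = 41, P[4] = 25

P[1]: E(K, 27) = B5; 3F ⊕ B5 = 8A.
P[2]: E(K, 3F) = AD; 0C ⊕ AD = A1.
P[3]: E(K, 0C) = 9E; DF ⊕ 9E = 41.
P[4]: E(K, DF) = 4D; 68 ⊕ 4D = 25.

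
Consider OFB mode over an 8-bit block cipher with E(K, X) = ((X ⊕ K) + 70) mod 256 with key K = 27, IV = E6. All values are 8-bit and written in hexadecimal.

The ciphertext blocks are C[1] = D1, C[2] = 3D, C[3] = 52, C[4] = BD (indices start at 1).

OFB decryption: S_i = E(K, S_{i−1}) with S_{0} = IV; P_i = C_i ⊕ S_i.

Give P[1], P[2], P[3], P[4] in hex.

P[1]: S = E(K, E6) = 31; D1 ⊕ 31 = E0.
P[2]: S = E(K, 31) = 86; 3D ⊕ 86 = BB.
P[3]: S = E(K, 86) = 11; 52 ⊕ 11 = 43.
P[4]: S = E(K, 11) = A6; BD ⊕ A6 = 1B.

P[1] = E0, P[2] = BB, P[3] = 43, P[4] = 1B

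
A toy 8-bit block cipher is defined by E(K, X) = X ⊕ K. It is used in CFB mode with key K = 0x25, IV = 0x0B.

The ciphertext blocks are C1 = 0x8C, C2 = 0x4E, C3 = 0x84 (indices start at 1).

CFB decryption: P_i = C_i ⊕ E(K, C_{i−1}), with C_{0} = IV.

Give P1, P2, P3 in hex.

P1 = 0xA2, P2 = 0xE7, P3 = 0xEF

P1: E(K, 0x0B) = 0x2E; 0x8C ⊕ 0x2E = 0xA2.
P2: E(K, 0x8C) = 0xA9; 0x4E ⊕ 0xA9 = 0xE7.
P3: E(K, 0x4E) = 0x6B; 0x84 ⊕ 0x6B = 0xEF.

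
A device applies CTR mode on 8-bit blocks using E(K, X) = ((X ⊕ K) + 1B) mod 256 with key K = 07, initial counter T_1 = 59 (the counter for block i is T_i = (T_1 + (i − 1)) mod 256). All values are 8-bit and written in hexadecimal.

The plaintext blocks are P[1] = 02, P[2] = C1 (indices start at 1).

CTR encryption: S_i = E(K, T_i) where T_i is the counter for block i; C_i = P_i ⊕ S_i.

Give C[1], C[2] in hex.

C[1] = 7B, C[2] = B9

C[1]: T = 59, S = E(K, T) = 79; 02 ⊕ 79 = 7B.
C[2]: T = 5A, S = E(K, T) = 78; C1 ⊕ 78 = B9.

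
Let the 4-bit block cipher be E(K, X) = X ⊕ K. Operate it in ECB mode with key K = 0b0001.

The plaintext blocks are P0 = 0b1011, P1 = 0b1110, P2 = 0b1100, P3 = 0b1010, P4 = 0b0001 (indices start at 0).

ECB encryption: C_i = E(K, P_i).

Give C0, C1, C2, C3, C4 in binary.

C0 = 0b1010, C1 = 0b1111, C2 = 0b1101, C3 = 0b1011, C4 = 0b0000

C0: E(K, 0b1011) = 0b1010.
C1: E(K, 0b1110) = 0b1111.
C2: E(K, 0b1100) = 0b1101.
C3: E(K, 0b1010) = 0b1011.
C4: E(K, 0b0001) = 0b0000.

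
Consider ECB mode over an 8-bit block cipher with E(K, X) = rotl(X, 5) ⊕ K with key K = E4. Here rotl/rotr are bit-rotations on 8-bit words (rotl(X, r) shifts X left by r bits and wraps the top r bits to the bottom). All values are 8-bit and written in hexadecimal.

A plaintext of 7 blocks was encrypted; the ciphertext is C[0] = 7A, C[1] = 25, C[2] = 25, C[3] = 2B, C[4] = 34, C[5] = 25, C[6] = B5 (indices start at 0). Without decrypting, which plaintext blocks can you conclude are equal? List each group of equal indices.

ECB encrypts each block independently with the same key, so equal ciphertext blocks imply equal plaintext blocks.
C[1] = C[2] = C[5] = 25, so P[1] = P[2] = P[5].

P[1] = P[2] = P[5]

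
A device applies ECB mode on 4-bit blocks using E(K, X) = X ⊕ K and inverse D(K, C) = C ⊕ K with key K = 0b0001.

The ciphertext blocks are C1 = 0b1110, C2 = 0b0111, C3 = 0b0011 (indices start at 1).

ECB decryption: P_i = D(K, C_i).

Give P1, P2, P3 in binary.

P1: D(K, 0b1110) = 0b1111.
P2: D(K, 0b0111) = 0b0110.
P3: D(K, 0b0011) = 0b0010.

P1 = 0b1111, P2 = 0b0110, P3 = 0b0010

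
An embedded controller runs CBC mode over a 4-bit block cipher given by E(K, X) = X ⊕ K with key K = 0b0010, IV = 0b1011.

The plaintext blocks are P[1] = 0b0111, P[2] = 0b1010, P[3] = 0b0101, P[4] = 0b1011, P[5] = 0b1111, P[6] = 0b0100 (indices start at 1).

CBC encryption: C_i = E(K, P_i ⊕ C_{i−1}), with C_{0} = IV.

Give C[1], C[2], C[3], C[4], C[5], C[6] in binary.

C[1] = 0b1110, C[2] = 0b0110, C[3] = 0b0001, C[4] = 0b1000, C[5] = 0b0101, C[6] = 0b0011

C[1]: P[1] ⊕ 0b1011 = 0b1100; E(K, 0b1100) = 0b1110.
C[2]: P[2] ⊕ 0b1110 = 0b0100; E(K, 0b0100) = 0b0110.
C[3]: P[3] ⊕ 0b0110 = 0b0011; E(K, 0b0011) = 0b0001.
C[4]: P[4] ⊕ 0b0001 = 0b1010; E(K, 0b1010) = 0b1000.
C[5]: P[5] ⊕ 0b1000 = 0b0111; E(K, 0b0111) = 0b0101.
C[6]: P[6] ⊕ 0b0101 = 0b0001; E(K, 0b0001) = 0b0011.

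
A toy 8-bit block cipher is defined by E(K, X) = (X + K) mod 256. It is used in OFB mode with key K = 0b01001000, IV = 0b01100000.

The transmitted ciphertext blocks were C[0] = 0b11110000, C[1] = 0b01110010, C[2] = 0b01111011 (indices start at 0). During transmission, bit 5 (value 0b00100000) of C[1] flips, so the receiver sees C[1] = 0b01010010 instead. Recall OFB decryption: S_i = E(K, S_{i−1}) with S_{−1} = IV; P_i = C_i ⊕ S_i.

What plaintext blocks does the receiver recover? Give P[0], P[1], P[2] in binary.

Only C[1] changed, to 0b01010010. In OFB, a change in C_i flips the same bit in P_i only; the keystream is unaffected. Decrypting the received ciphertext:
P[0]: S = E(K, 0b01100000) = 0b10101000; 0b11110000 ⊕ 0b10101000 = 0b01011000.
P[1]: S = E(K, 0b10101000) = 0b11110000; 0b01010010 ⊕ 0b11110000 = 0b10100010.
P[2]: S = E(K, 0b11110000) = 0b00111000; 0b01111011 ⊕ 0b00111000 = 0b01000011.
Blocks that differ from the original plaintext: P[1].

P[0] = 0b01011000, P[1] = 0b10100010, P[2] = 0b01000011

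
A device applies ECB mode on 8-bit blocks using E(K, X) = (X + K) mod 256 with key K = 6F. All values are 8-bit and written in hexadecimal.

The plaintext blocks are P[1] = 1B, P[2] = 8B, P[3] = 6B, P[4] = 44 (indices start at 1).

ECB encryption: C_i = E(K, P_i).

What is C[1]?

C[1] = 8A

C[1]: E(K, 1B) = 8A.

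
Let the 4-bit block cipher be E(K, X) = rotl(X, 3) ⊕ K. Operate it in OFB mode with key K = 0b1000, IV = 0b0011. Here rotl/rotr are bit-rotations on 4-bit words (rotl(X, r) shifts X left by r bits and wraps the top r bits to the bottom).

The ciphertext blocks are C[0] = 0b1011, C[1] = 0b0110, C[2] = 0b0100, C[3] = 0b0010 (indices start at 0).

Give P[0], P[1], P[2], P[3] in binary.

P[0] = 0b1010, P[1] = 0b0110, P[2] = 0b1100, P[3] = 0b1110

OFB decryption: S_i = E(K, S_{i−1}) with S_{−1} = IV; P_i = C_i ⊕ S_i.
P[0]: S = E(K, 0b0011) = 0b0001; 0b1011 ⊕ 0b0001 = 0b1010.
P[1]: S = E(K, 0b0001) = 0b0000; 0b0110 ⊕ 0b0000 = 0b0110.
P[2]: S = E(K, 0b0000) = 0b1000; 0b0100 ⊕ 0b1000 = 0b1100.
P[3]: S = E(K, 0b1000) = 0b1100; 0b0010 ⊕ 0b1100 = 0b1110.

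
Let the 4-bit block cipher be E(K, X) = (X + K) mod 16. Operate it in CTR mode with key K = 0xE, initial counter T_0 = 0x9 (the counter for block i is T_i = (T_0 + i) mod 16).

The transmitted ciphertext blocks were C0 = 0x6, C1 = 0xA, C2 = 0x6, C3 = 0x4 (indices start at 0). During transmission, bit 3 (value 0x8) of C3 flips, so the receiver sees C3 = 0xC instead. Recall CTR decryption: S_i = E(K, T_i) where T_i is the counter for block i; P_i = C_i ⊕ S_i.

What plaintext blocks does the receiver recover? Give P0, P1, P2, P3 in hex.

P0 = 0x1, P1 = 0x2, P2 = 0xF, P3 = 0x6

Only C3 changed, to 0xC. In CTR, a change in C_i flips the same bit in P_i only; the keystream is unaffected. Decrypting the received ciphertext:
P0: T = 0x9, S = E(K, T) = 0x7; 0x6 ⊕ 0x7 = 0x1.
P1: T = 0xA, S = E(K, T) = 0x8; 0xA ⊕ 0x8 = 0x2.
P2: T = 0xB, S = E(K, T) = 0x9; 0x6 ⊕ 0x9 = 0xF.
P3: T = 0xC, S = E(K, T) = 0xA; 0xC ⊕ 0xA = 0x6.
Blocks that differ from the original plaintext: P3.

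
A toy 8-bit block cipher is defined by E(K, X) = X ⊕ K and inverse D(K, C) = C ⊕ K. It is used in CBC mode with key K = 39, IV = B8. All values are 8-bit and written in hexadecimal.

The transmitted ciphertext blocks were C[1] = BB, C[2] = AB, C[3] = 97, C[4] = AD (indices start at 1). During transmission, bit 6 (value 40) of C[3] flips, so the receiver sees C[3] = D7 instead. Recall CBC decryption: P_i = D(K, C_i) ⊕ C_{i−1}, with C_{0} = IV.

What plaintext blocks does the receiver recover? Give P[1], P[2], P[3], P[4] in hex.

P[1] = 3A, P[2] = 29, P[3] = 45, P[4] = 43

Only C[3] changed, to D7. In CBC, a change in C_i garbles P_i and flips the same bit in P_{i+1}. Decrypting the received ciphertext:
P[1]: D(K, BB) = 82; 82 ⊕ B8 = 3A.
P[2]: D(K, AB) = 92; 92 ⊕ BB = 29.
P[3]: D(K, D7) = EE; EE ⊕ AB = 45.
P[4]: D(K, AD) = 94; 94 ⊕ D7 = 43.
Blocks that differ from the original plaintext: P[3], P[4].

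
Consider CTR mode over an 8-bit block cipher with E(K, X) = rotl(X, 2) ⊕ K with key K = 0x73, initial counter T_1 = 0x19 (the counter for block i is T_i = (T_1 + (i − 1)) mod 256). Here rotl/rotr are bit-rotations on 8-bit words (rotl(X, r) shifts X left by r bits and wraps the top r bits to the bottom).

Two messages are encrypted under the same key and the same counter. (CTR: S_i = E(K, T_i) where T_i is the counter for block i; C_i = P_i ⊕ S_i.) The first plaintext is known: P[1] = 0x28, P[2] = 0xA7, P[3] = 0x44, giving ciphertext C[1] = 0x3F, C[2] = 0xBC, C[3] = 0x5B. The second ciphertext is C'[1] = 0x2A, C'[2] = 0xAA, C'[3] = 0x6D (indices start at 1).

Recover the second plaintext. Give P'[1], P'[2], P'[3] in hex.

In CTR with a reused counter, both messages share the same keystream S_i, so C_i ⊕ C'_i = P_i ⊕ P'_i and thus P'_i = P_i ⊕ C_i ⊕ C'_i.
P'[1]: 0x28 ⊕ 0x3F ⊕ 0x2A = 0x3D.
P'[2]: 0xA7 ⊕ 0xBC ⊕ 0xAA = 0xB1.
P'[3]: 0x44 ⊕ 0x5B ⊕ 0x6D = 0x72.

P'[1] = 0x3D, P'[2] = 0xB1, P'[3] = 0x72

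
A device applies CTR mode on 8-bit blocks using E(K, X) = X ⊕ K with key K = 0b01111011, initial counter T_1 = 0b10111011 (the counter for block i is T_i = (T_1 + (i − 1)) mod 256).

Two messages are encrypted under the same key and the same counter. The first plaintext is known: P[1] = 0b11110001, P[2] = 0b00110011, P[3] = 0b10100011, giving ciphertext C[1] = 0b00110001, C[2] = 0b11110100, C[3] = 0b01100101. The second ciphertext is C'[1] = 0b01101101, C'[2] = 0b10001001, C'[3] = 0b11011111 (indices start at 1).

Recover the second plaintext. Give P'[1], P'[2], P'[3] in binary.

P'[1] = 0b10101101, P'[2] = 0b01001110, P'[3] = 0b00011001

In CTR with a reused counter, both messages share the same keystream S_i, so C_i ⊕ C'_i = P_i ⊕ P'_i and thus P'_i = P_i ⊕ C_i ⊕ C'_i.
P'[1]: 0b11110001 ⊕ 0b00110001 ⊕ 0b01101101 = 0b10101101.
P'[2]: 0b00110011 ⊕ 0b11110100 ⊕ 0b10001001 = 0b01001110.
P'[3]: 0b10100011 ⊕ 0b01100101 ⊕ 0b11011111 = 0b00011001.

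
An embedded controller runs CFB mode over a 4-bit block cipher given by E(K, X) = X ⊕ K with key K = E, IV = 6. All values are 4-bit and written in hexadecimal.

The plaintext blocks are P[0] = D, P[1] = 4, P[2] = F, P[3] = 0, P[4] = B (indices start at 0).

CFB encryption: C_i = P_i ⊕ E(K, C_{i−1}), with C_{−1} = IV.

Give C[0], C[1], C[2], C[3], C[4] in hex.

C[0]: E(K, 6) = 8; D ⊕ 8 = 5.
C[1]: E(K, 5) = B; 4 ⊕ B = F.
C[2]: E(K, F) = 1; F ⊕ 1 = E.
C[3]: E(K, E) = 0; 0 ⊕ 0 = 0.
C[4]: E(K, 0) = E; B ⊕ E = 5.

C[0] = 5, C[1] = F, C[2] = E, C[3] = 0, C[4] = 5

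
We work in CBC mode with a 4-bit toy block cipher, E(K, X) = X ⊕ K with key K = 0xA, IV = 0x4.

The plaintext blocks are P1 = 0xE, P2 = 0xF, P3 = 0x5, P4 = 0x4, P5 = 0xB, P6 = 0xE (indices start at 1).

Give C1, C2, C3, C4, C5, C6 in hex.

C1 = 0x0, C2 = 0x5, C3 = 0xA, C4 = 0x4, C5 = 0x5, C6 = 0x1

CBC encryption: C_i = E(K, P_i ⊕ C_{i−1}), with C_{0} = IV.
C1: P1 ⊕ 0x4 = 0xA; E(K, 0xA) = 0x0.
C2: P2 ⊕ 0x0 = 0xF; E(K, 0xF) = 0x5.
C3: P3 ⊕ 0x5 = 0x0; E(K, 0x0) = 0xA.
C4: P4 ⊕ 0xA = 0xE; E(K, 0xE) = 0x4.
C5: P5 ⊕ 0x4 = 0xF; E(K, 0xF) = 0x5.
C6: P6 ⊕ 0x5 = 0xB; E(K, 0xB) = 0x1.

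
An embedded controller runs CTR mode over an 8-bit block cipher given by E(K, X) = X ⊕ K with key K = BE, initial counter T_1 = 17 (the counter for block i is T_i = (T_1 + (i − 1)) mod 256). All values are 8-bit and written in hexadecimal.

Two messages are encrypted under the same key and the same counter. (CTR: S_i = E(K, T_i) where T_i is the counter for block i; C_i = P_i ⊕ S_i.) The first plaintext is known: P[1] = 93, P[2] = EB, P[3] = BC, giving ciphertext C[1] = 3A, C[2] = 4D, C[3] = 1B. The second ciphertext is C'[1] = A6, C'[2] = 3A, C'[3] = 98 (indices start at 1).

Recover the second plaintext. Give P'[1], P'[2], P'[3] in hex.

In CTR with a reused counter, both messages share the same keystream S_i, so C_i ⊕ C'_i = P_i ⊕ P'_i and thus P'_i = P_i ⊕ C_i ⊕ C'_i.
P'[1]: 93 ⊕ 3A ⊕ A6 = 0F.
P'[2]: EB ⊕ 4D ⊕ 3A = 9C.
P'[3]: BC ⊕ 1B ⊕ 98 = 3F.

P'[1] = 0F, P'[2] = 9C, P'[3] = 3F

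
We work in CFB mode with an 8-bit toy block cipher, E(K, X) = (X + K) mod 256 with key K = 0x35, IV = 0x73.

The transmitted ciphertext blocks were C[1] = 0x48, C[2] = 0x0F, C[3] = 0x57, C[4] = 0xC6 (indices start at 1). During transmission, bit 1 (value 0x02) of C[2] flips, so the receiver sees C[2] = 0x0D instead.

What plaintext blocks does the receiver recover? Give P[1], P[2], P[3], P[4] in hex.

P[1] = 0xE0, P[2] = 0x70, P[3] = 0x15, P[4] = 0x4A

CFB decryption: P_i = C_i ⊕ E(K, C_{i−1}), with C_{0} = IV.
Only C[2] changed, to 0x0D. In CFB, a change in C_i flips the same bit in P_i and garbles P_{i+1}. Decrypting the received ciphertext:
P[1]: E(K, 0x73) = 0xA8; 0x48 ⊕ 0xA8 = 0xE0.
P[2]: E(K, 0x48) = 0x7D; 0x0D ⊕ 0x7D = 0x70.
P[3]: E(K, 0x0D) = 0x42; 0x57 ⊕ 0x42 = 0x15.
P[4]: E(K, 0x57) = 0x8C; 0xC6 ⊕ 0x8C = 0x4A.
Blocks that differ from the original plaintext: P[2], P[3].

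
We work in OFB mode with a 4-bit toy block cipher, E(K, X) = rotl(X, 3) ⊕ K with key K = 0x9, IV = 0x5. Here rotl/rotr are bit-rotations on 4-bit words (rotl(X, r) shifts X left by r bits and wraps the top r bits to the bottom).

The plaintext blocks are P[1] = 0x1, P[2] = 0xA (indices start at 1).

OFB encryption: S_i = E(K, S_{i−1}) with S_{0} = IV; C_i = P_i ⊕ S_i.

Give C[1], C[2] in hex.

C[1] = 0x2, C[2] = 0xA

C[1]: S = E(K, 0x5) = 0x3; 0x1 ⊕ 0x3 = 0x2.
C[2]: S = E(K, 0x3) = 0x0; 0xA ⊕ 0x0 = 0xA.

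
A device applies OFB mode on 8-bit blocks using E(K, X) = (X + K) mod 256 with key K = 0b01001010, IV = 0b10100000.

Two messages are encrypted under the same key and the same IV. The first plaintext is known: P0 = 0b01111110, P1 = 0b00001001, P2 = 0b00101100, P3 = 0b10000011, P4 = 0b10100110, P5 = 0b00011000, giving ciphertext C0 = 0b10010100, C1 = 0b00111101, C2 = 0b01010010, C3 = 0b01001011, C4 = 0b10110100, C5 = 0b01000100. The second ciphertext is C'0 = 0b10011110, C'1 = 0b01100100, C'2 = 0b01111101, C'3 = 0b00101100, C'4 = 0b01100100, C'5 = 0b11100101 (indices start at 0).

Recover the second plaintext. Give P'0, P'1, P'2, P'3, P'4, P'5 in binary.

In OFB with a reused IV, both messages share the same keystream S_i, so C_i ⊕ C'_i = P_i ⊕ P'_i and thus P'_i = P_i ⊕ C_i ⊕ C'_i.
P'0: 0b01111110 ⊕ 0b10010100 ⊕ 0b10011110 = 0b01110100.
P'1: 0b00001001 ⊕ 0b00111101 ⊕ 0b01100100 = 0b01010000.
P'2: 0b00101100 ⊕ 0b01010010 ⊕ 0b01111101 = 0b00000011.
P'3: 0b10000011 ⊕ 0b01001011 ⊕ 0b00101100 = 0b11100100.
P'4: 0b10100110 ⊕ 0b10110100 ⊕ 0b01100100 = 0b01110110.
P'5: 0b00011000 ⊕ 0b01000100 ⊕ 0b11100101 = 0b10111001.

P'0 = 0b01110100, P'1 = 0b01010000, P'2 = 0b00000011, P'3 = 0b11100100, P'4 = 0b01110110, P'5 = 0b10111001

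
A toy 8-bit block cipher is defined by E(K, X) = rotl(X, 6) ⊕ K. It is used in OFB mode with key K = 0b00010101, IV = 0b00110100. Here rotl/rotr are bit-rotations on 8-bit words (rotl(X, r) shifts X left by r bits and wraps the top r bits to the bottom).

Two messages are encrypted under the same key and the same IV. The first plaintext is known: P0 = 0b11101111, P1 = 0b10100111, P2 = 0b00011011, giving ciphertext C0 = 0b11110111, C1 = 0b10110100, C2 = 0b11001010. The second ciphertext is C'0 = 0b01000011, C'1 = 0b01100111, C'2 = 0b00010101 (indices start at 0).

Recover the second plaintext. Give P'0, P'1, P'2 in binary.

In OFB with a reused IV, both messages share the same keystream S_i, so C_i ⊕ C'_i = P_i ⊕ P'_i and thus P'_i = P_i ⊕ C_i ⊕ C'_i.
P'0: 0b11101111 ⊕ 0b11110111 ⊕ 0b01000011 = 0b01011011.
P'1: 0b10100111 ⊕ 0b10110100 ⊕ 0b01100111 = 0b01110100.
P'2: 0b00011011 ⊕ 0b11001010 ⊕ 0b00010101 = 0b11000100.

P'0 = 0b01011011, P'1 = 0b01110100, P'2 = 0b11000100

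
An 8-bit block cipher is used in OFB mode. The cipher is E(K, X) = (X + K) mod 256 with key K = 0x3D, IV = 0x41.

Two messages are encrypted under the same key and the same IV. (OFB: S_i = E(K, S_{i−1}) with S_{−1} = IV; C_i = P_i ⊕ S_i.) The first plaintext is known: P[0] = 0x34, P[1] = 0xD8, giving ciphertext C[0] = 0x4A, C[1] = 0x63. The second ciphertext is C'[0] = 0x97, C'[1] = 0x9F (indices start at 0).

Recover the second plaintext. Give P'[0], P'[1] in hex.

In OFB with a reused IV, both messages share the same keystream S_i, so C_i ⊕ C'_i = P_i ⊕ P'_i and thus P'_i = P_i ⊕ C_i ⊕ C'_i.
P'[0]: 0x34 ⊕ 0x4A ⊕ 0x97 = 0xE9.
P'[1]: 0xD8 ⊕ 0x63 ⊕ 0x9F = 0x24.

P'[0] = 0xE9, P'[1] = 0x24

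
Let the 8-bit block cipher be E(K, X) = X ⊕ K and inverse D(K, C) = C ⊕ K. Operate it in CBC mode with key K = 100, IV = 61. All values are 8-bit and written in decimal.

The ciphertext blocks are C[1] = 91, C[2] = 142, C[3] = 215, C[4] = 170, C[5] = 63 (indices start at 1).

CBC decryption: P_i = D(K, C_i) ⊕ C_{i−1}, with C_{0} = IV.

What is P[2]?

P[2]: D(K, 142) = 234; 234 ⊕ 91 = 177.

P[2] = 177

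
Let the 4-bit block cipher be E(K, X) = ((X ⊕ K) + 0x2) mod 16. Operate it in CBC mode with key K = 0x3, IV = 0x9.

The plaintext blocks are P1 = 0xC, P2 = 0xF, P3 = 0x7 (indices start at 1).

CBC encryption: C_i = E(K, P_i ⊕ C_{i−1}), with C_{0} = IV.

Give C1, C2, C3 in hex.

C1: P1 ⊕ 0x9 = 0x5; E(K, 0x5) = 0x8.
C2: P2 ⊕ 0x8 = 0x7; E(K, 0x7) = 0x6.
C3: P3 ⊕ 0x6 = 0x1; E(K, 0x1) = 0x4.

C1 = 0x8, C2 = 0x6, C3 = 0x4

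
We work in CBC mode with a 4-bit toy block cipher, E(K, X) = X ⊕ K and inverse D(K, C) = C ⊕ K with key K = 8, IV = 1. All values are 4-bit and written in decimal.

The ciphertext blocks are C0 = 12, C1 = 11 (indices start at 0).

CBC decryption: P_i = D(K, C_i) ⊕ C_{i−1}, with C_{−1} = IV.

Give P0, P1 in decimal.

P0: D(K, 12) = 4; 4 ⊕ 1 = 5.
P1: D(K, 11) = 3; 3 ⊕ 12 = 15.

P0 = 5, P1 = 15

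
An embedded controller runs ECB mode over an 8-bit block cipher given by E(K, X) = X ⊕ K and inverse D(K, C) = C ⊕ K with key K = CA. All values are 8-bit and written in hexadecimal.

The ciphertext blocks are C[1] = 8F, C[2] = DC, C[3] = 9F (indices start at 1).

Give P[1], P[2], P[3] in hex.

ECB decryption: P_i = D(K, C_i).
P[1]: D(K, 8F) = 45.
P[2]: D(K, DC) = 16.
P[3]: D(K, 9F) = 55.

P[1] = 45, P[2] = 16, P[3] = 55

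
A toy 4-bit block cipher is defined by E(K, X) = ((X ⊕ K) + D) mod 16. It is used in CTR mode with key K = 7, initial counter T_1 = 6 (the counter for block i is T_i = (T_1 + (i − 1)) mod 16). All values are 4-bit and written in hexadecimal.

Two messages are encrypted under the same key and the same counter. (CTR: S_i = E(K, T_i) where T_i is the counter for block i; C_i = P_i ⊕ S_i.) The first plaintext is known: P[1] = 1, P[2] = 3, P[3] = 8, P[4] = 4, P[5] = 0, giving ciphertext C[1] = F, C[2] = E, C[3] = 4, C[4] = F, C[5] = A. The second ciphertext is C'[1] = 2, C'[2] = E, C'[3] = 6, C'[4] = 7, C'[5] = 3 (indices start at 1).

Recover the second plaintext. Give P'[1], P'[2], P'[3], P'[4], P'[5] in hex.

P'[1] = C, P'[2] = 3, P'[3] = A, P'[4] = C, P'[5] = 9

In CTR with a reused counter, both messages share the same keystream S_i, so C_i ⊕ C'_i = P_i ⊕ P'_i and thus P'_i = P_i ⊕ C_i ⊕ C'_i.
P'[1]: 1 ⊕ F ⊕ 2 = C.
P'[2]: 3 ⊕ E ⊕ E = 3.
P'[3]: 8 ⊕ 4 ⊕ 6 = A.
P'[4]: 4 ⊕ F ⊕ 7 = C.
P'[5]: 0 ⊕ A ⊕ 3 = 9.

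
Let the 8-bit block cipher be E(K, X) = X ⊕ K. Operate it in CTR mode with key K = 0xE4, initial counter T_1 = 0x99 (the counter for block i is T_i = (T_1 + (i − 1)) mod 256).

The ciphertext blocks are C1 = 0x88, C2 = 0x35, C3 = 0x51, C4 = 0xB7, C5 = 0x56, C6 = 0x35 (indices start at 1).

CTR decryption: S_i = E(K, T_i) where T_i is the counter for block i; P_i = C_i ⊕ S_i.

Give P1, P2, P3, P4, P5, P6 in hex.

P1: T = 0x99, S = E(K, T) = 0x7D; 0x88 ⊕ 0x7D = 0xF5.
P2: T = 0x9A, S = E(K, T) = 0x7E; 0x35 ⊕ 0x7E = 0x4B.
P3: T = 0x9B, S = E(K, T) = 0x7F; 0x51 ⊕ 0x7F = 0x2E.
P4: T = 0x9C, S = E(K, T) = 0x78; 0xB7 ⊕ 0x78 = 0xCF.
P5: T = 0x9D, S = E(K, T) = 0x79; 0x56 ⊕ 0x79 = 0x2F.
P6: T = 0x9E, S = E(K, T) = 0x7A; 0x35 ⊕ 0x7A = 0x4F.

P1 = 0xF5, P2 = 0x4B, P3 = 0x2E, P4 = 0xCF, P5 = 0x2F, P6 = 0x4F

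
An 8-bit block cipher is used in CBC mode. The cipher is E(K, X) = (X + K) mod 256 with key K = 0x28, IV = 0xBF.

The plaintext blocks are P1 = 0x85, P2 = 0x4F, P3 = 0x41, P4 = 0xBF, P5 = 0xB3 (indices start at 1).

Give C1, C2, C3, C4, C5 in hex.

C1 = 0x62, C2 = 0x55, C3 = 0x3C, C4 = 0xAB, C5 = 0x40

CBC encryption: C_i = E(K, P_i ⊕ C_{i−1}), with C_{0} = IV.
C1: P1 ⊕ 0xBF = 0x3A; E(K, 0x3A) = 0x62.
C2: P2 ⊕ 0x62 = 0x2D; E(K, 0x2D) = 0x55.
C3: P3 ⊕ 0x55 = 0x14; E(K, 0x14) = 0x3C.
C4: P4 ⊕ 0x3C = 0x83; E(K, 0x83) = 0xAB.
C5: P5 ⊕ 0xAB = 0x18; E(K, 0x18) = 0x40.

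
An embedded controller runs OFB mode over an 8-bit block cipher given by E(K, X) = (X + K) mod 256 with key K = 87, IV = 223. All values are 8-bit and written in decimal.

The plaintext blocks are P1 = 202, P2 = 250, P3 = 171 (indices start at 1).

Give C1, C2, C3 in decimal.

C1 = 252, C2 = 119, C3 = 79

OFB encryption: S_i = E(K, S_{i−1}) with S_{0} = IV; C_i = P_i ⊕ S_i.
C1: S = E(K, 223) = 54; 202 ⊕ 54 = 252.
C2: S = E(K, 54) = 141; 250 ⊕ 141 = 119.
C3: S = E(K, 141) = 228; 171 ⊕ 228 = 79.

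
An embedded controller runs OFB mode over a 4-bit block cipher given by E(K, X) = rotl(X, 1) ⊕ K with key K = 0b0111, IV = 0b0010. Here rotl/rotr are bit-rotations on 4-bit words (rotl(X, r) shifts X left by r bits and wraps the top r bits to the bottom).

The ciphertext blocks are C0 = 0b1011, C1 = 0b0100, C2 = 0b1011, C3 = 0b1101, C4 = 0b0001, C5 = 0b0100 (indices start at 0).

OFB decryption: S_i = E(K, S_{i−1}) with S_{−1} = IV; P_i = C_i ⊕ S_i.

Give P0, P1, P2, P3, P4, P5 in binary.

P0 = 0b1000, P1 = 0b0101, P2 = 0b1110, P3 = 0b0000, P4 = 0b1101, P5 = 0b1010

P0: S = E(K, 0b0010) = 0b0011; 0b1011 ⊕ 0b0011 = 0b1000.
P1: S = E(K, 0b0011) = 0b0001; 0b0100 ⊕ 0b0001 = 0b0101.
P2: S = E(K, 0b0001) = 0b0101; 0b1011 ⊕ 0b0101 = 0b1110.
P3: S = E(K, 0b0101) = 0b1101; 0b1101 ⊕ 0b1101 = 0b0000.
P4: S = E(K, 0b1101) = 0b1100; 0b0001 ⊕ 0b1100 = 0b1101.
P5: S = E(K, 0b1100) = 0b1110; 0b0100 ⊕ 0b1110 = 0b1010.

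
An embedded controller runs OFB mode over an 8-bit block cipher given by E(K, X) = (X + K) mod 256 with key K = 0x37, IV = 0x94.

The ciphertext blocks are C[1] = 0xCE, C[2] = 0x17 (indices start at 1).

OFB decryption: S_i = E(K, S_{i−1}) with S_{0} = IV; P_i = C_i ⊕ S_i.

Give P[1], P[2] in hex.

P[1]: S = E(K, 0x94) = 0xCB; 0xCE ⊕ 0xCB = 0x05.
P[2]: S = E(K, 0xCB) = 0x02; 0x17 ⊕ 0x02 = 0x15.

P[1] = 0x05, P[2] = 0x15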